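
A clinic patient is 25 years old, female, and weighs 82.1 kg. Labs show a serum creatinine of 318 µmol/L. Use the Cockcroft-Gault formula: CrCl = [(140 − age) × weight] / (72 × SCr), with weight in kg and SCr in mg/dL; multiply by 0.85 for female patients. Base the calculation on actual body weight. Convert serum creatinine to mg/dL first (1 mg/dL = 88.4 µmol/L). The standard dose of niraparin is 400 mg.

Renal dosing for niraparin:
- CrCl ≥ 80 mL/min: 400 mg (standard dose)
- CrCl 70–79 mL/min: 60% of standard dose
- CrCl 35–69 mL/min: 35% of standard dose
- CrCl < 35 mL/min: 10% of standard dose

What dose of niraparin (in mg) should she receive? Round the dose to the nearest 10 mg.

40 mg

SCr = 318 / 88.4 = 3.597 mg/dL
CrCl = (140 − 25) × 82.1 / (72 × 3.597) × 0.85 = 9441.5 / 258.98 × 0.85 ≈ 31.0 mL/min
CrCl ≈ 31 mL/min → bracket < 35 mL/min.
10% of 400 mg = 40 mg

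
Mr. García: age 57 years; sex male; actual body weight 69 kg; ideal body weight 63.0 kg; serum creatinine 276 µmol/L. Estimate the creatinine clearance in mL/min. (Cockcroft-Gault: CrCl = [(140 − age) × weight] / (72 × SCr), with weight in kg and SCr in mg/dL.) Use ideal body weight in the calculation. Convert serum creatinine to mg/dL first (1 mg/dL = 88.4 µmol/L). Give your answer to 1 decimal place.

SCr = 276 / 88.4 = 3.122 mg/dL
CrCl = (140 − 57) × 63 / (72 × 3.122) = 5229.0 / 224.78 ≈ 23.3 mL/min

23.3 mL/min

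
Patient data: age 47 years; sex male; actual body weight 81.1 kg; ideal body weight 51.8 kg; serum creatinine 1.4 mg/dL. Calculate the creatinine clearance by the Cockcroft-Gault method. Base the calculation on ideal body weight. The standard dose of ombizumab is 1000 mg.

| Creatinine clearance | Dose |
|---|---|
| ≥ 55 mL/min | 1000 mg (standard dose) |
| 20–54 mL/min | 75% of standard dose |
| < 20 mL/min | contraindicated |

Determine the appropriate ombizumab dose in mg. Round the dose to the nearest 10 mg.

750 mg

CrCl = (140 − 47) × 51.8 / (72 × 1.4) = 4817.4 / 100.80 ≈ 47.8 mL/min
CrCl ≈ 48 mL/min → bracket 20–54 mL/min.
75% of 1000 mg = 750 mg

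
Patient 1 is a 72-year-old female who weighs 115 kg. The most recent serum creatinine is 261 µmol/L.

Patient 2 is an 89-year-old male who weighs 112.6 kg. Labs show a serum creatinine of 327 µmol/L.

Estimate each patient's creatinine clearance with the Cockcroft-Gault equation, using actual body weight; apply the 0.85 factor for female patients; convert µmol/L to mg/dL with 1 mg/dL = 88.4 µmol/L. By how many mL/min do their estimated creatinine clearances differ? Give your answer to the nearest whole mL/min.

10 mL/min

Patient 1: SCr = 261 / 88.4 = 2.952 mg/dL
Patient 1: CrCl = (140 − 72) × 115 / (72 × 2.952) × 0.85 = 7820.0 / 212.54 × 0.85 ≈ 31.3 mL/min
Patient 2: SCr = 327 / 88.4 = 3.699 mg/dL
Patient 2: CrCl = (140 − 89) × 112.6 / (72 × 3.699) = 5742.6 / 266.33 ≈ 21.6 mL/min
|31.3 − 21.6| = 9.7 mL/min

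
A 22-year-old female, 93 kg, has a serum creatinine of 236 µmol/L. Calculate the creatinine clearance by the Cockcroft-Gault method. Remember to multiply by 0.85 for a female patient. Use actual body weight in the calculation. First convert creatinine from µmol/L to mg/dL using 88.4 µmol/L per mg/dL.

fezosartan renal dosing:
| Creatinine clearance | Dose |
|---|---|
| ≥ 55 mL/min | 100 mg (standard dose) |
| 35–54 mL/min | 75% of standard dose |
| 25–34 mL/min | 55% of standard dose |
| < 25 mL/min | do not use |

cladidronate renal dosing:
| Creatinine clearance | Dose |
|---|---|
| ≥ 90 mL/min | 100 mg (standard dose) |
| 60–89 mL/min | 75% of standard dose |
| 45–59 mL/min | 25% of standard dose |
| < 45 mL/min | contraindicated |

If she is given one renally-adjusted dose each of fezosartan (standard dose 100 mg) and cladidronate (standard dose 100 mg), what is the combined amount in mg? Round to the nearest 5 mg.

SCr = 236 / 88.4 = 2.67 mg/dL
CrCl = (140 − 22) × 93 / (72 × 2.67) × 0.85 = 10974.0 / 192.24 × 0.85 ≈ 48.5 mL/min
CrCl ≈ 49 mL/min.
fezosartan: 35–54 mL/min → 75% of 100 mg = 75 mg.
cladidronate: 45–59 mL/min → 25% of 100 mg = 25 mg.
Total = 75 + 25 = 100 mg.

100 mg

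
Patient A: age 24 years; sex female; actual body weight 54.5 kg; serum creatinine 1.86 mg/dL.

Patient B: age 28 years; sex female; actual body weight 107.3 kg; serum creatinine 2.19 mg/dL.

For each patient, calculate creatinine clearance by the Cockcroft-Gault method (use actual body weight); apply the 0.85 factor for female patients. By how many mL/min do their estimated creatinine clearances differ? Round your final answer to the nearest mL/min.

25 mL/min

Patient A: CrCl = (140 − 24) × 54.5 / (72 × 1.86) × 0.85 = 6322.0 / 133.92 × 0.85 ≈ 40.1 mL/min
Patient B: CrCl = (140 − 28) × 107.3 / (72 × 2.19) × 0.85 = 12017.6 / 157.68 × 0.85 ≈ 64.8 mL/min
|40.1 − 64.8| = 24.7 mL/min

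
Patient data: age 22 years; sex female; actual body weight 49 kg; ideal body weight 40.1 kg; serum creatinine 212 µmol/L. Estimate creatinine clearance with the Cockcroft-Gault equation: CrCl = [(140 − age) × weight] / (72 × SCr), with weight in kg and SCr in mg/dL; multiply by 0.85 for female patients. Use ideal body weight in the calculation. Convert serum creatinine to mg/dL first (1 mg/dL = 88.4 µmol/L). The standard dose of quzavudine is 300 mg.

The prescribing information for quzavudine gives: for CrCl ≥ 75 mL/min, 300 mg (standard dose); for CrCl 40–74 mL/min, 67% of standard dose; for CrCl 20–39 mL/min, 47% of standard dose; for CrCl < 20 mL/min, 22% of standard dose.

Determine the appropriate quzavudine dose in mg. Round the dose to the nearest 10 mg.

140 mg

SCr = 212 / 88.4 = 2.398 mg/dL
CrCl = (140 − 22) × 40.1 / (72 × 2.398) × 0.85 = 4731.8 / 172.66 × 0.85 ≈ 23.3 mL/min
CrCl ≈ 23 mL/min → bracket 20–39 mL/min.
47% of 300 mg = 141 mg → 140 mg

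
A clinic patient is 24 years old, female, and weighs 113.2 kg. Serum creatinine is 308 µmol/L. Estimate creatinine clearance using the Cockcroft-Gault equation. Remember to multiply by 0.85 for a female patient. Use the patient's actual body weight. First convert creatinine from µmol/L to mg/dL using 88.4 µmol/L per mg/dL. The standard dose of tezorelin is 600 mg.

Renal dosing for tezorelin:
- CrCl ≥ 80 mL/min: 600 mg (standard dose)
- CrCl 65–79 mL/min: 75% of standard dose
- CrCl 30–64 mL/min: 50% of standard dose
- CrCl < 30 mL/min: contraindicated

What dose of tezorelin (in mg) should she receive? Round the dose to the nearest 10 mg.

SCr = 308 / 88.4 = 3.484 mg/dL
CrCl = (140 − 24) × 113.2 / (72 × 3.484) × 0.85 = 13131.2 / 250.85 × 0.85 ≈ 44.5 mL/min
CrCl ≈ 44 mL/min → bracket 30–64 mL/min.
50% of 600 mg = 300 mg

300 mg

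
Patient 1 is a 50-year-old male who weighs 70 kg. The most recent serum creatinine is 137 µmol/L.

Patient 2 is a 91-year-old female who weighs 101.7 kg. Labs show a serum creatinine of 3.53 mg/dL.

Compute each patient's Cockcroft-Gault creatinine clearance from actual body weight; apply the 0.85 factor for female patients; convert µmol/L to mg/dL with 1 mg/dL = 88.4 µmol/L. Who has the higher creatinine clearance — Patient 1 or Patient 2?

Patient 1: SCr = 137 / 88.4 = 1.55 mg/dL
Patient 1: CrCl = (140 − 50) × 70 / (72 × 1.55) = 6300.0 / 111.60 ≈ 56.5 mL/min
Patient 2: CrCl = (140 − 91) × 101.7 / (72 × 3.53) × 0.85 = 4983.3 / 254.16 × 0.85 ≈ 16.7 mL/min
56.5 vs 16.7 mL/min → Patient 1 is higher.

Patient 1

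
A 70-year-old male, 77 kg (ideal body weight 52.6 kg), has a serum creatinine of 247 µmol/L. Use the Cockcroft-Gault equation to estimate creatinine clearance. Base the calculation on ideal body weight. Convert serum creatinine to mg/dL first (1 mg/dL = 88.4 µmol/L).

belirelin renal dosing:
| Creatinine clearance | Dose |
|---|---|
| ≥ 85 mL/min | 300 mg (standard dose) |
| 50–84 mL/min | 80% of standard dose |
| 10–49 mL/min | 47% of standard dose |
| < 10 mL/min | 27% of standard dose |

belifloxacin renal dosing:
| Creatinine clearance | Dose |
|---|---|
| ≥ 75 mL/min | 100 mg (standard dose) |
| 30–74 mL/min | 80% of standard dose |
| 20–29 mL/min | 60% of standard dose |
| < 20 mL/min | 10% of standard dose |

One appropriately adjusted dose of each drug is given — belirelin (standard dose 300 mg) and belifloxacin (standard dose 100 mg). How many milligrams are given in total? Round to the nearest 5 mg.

SCr = 247 / 88.4 = 2.794 mg/dL
CrCl = (140 − 70) × 52.6 / (72 × 2.794) = 3682.0 / 201.17 ≈ 18.3 mL/min
CrCl ≈ 18 mL/min.
belirelin: 10–49 mL/min → 47% of 300 mg = 141 mg.
belifloxacin: < 20 mL/min → 10% of 100 mg = 10 mg.
Total = 141 + 10 = 151 mg.

150 mg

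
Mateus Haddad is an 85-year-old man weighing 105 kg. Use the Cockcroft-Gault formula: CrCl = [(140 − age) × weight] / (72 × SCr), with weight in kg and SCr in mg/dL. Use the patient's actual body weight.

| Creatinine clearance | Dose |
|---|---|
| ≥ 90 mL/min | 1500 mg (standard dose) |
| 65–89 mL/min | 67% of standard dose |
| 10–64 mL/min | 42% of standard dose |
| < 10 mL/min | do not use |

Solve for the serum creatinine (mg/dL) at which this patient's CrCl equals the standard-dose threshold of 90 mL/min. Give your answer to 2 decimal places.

0.89 mg/dL

Standard dose requires CrCl ≥ 90 mL/min.
Set (140 − 85) × 105 / (72 × SCr) = 90
SCr = (140 − 85) × 105 / (72 × 90) = 0.891 mg/dL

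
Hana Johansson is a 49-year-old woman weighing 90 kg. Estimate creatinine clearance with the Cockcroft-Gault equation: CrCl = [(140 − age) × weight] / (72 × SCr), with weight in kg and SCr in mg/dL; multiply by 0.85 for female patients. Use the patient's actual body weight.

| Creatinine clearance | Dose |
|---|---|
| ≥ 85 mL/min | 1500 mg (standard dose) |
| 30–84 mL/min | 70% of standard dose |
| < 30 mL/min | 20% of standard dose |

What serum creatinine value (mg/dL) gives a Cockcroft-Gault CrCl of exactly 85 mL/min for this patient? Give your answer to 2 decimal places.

Standard dose requires CrCl ≥ 85 mL/min.
Set (140 − 49) × 90 × 0.85 / (72 × SCr) = 85
SCr = (140 − 49) × 90 × 0.85 / (72 × 85) = 1.137 mg/dL

1.14 mg/dL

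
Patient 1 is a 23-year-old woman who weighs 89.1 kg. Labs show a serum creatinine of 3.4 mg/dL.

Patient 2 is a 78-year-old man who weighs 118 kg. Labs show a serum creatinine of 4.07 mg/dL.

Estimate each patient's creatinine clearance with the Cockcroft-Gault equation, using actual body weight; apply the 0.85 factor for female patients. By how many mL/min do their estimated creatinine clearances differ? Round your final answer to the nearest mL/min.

11 mL/min

Patient 1: CrCl = (140 − 23) × 89.1 / (72 × 3.4) × 0.85 = 10424.7 / 244.80 × 0.85 ≈ 36.2 mL/min
Patient 2: CrCl = (140 − 78) × 118 / (72 × 4.07) = 7316.0 / 293.04 ≈ 25.0 mL/min
|36.2 − 25.0| = 11.2 mL/min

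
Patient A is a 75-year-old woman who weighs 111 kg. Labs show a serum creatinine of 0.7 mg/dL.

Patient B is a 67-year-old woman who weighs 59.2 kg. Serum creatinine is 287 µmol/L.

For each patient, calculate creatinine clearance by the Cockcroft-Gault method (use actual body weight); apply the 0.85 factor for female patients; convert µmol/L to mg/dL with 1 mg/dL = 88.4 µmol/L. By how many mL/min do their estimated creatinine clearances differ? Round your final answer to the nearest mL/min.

Patient A: CrCl = (140 − 75) × 111 / (72 × 0.7) × 0.85 = 7215.0 / 50.40 × 0.85 ≈ 121.7 mL/min
Patient B: SCr = 287 / 88.4 = 3.247 mg/dL
Patient B: CrCl = (140 − 67) × 59.2 / (72 × 3.247) × 0.85 = 4321.6 / 233.78 × 0.85 ≈ 15.7 mL/min
|121.7 − 15.7| = 106.0 mL/min

106 mL/min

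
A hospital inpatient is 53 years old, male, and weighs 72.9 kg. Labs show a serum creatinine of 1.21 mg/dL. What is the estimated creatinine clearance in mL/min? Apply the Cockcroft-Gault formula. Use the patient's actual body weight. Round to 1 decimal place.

CrCl = (140 − 53) × 72.9 / (72 × 1.21) = 6342.3 / 87.12 ≈ 72.8 mL/min

72.8 mL/min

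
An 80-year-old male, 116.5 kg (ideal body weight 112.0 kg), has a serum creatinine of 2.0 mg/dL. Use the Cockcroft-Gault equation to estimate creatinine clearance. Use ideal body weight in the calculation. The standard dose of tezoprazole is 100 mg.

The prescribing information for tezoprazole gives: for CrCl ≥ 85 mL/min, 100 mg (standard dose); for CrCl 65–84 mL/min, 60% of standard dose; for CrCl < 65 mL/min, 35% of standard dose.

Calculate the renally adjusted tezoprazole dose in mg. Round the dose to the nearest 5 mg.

35 mg

CrCl = (140 − 80) × 112 / (72 × 2) = 6720.0 / 144.00 ≈ 46.7 mL/min
CrCl ≈ 47 mL/min → bracket < 65 mL/min.
35% of 100 mg = 35 mg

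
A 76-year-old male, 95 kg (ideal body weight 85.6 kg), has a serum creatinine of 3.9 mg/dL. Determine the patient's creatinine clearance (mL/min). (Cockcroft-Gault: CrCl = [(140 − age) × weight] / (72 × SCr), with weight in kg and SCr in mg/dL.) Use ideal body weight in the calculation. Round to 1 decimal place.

CrCl = (140 − 76) × 85.6 / (72 × 3.9) = 5478.4 / 280.80 ≈ 19.5 mL/min

19.5 mL/min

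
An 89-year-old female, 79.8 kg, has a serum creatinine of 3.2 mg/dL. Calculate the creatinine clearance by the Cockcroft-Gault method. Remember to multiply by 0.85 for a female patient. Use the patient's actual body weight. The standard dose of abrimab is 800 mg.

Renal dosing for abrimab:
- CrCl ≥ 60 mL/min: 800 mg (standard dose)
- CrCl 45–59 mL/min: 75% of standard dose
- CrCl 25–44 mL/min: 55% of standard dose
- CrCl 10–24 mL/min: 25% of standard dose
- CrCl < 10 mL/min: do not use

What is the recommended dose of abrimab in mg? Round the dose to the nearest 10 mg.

CrCl = (140 − 89) × 79.8 / (72 × 3.2) × 0.85 = 4069.8 / 230.40 × 0.85 ≈ 15.0 mL/min
CrCl ≈ 15 mL/min → bracket 10–24 mL/min.
25% of 800 mg = 200 mg

200 mg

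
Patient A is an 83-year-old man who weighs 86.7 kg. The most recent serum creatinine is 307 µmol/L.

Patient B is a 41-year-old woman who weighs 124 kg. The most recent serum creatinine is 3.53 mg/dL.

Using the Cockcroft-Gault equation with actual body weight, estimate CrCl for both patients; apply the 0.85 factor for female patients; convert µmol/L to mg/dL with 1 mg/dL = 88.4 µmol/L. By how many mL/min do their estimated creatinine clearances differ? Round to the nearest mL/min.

Patient A: SCr = 307 / 88.4 = 3.473 mg/dL
Patient A: CrCl = (140 − 83) × 86.7 / (72 × 3.473) = 4941.9 / 250.06 ≈ 19.8 mL/min
Patient B: CrCl = (140 − 41) × 124 / (72 × 3.53) × 0.85 = 12276.0 / 254.16 × 0.85 ≈ 41.1 mL/min
|19.8 − 41.1| = 21.3 mL/min

21 mL/min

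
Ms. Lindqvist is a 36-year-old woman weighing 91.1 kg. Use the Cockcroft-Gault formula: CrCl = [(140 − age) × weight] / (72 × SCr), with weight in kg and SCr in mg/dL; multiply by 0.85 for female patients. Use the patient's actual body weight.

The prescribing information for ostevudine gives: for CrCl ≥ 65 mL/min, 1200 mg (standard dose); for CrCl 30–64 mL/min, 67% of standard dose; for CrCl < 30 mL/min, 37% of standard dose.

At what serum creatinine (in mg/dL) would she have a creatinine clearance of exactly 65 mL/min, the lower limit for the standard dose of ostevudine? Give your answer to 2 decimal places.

1.72 mg/dL

Standard dose requires CrCl ≥ 65 mL/min.
Set (140 − 36) × 91.1 × 0.85 / (72 × SCr) = 65
SCr = (140 − 36) × 91.1 × 0.85 / (72 × 65) = 1.721 mg/dL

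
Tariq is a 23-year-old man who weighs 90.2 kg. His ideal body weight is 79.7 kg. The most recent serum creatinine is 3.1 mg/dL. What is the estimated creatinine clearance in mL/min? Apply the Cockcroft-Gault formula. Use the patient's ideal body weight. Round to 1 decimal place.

CrCl = (140 − 23) × 79.7 / (72 × 3.1) = 9324.9 / 223.20 ≈ 41.8 mL/min

41.8 mL/min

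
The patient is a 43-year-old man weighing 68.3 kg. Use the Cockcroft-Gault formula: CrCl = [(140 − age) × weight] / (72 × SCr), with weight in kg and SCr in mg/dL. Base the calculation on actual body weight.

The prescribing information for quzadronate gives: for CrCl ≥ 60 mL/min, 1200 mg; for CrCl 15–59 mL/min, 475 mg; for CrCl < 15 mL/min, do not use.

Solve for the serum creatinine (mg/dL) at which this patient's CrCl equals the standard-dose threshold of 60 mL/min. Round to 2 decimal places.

1.53 mg/dL

Standard dose requires CrCl ≥ 60 mL/min.
Set (140 − 43) × 68.3 / (72 × SCr) = 60
SCr = (140 − 43) × 68.3 / (72 × 60) = 1.534 mg/dL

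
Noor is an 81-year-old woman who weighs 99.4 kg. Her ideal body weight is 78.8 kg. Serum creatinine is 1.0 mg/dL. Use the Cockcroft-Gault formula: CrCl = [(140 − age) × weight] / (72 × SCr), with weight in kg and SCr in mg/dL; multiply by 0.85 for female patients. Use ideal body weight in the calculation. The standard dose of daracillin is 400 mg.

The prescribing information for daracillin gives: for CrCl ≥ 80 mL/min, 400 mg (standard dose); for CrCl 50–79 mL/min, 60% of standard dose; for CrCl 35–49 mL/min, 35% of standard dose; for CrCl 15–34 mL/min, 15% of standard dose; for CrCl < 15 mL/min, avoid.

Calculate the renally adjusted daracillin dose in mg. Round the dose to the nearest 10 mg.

240 mg

CrCl = (140 − 81) × 78.8 / (72 × 1) × 0.85 = 4649.2 / 72.00 × 0.85 ≈ 54.9 mL/min
CrCl ≈ 55 mL/min → bracket 50–79 mL/min.
60% of 400 mg = 240 mg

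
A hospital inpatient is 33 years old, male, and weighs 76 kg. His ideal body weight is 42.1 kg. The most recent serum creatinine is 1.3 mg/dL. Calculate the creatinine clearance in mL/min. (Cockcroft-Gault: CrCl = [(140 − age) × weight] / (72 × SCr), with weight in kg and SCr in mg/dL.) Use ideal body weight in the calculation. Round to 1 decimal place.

CrCl = (140 − 33) × 42.1 / (72 × 1.3) = 4504.7 / 93.60 ≈ 48.1 mL/min

48.1 mL/min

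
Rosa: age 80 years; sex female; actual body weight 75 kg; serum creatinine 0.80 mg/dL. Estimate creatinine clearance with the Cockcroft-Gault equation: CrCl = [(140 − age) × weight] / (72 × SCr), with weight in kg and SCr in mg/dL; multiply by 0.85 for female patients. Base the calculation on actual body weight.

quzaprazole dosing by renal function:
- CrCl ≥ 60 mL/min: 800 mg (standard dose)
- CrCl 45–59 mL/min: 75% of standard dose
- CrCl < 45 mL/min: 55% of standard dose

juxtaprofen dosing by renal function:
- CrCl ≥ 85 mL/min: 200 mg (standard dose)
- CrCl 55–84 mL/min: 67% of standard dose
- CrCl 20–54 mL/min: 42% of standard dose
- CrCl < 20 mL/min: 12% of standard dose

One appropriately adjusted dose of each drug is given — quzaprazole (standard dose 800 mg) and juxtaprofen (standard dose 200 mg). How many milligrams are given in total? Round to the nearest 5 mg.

CrCl = (140 − 80) × 75 / (72 × 0.8) × 0.85 = 4500.0 / 57.60 × 0.85 ≈ 66.4 mL/min
CrCl ≈ 66 mL/min.
quzaprazole: ≥ 60 mL/min → 100% of 800 mg = 800 mg.
juxtaprofen: 55–84 mL/min → 67% of 200 mg = 134 mg.
Total = 800 + 134 = 934 mg.

935 mg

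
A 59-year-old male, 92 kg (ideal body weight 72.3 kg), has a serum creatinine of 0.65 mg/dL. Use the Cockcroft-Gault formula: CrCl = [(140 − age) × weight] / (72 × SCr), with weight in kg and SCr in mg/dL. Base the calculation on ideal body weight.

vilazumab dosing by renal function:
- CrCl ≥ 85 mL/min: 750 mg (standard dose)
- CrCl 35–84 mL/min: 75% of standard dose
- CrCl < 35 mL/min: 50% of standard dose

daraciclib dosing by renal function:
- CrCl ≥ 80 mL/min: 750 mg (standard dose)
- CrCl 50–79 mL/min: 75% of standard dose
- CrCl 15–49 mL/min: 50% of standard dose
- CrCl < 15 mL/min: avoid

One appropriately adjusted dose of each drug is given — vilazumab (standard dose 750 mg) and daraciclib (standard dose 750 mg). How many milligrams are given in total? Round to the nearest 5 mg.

1500 mg

CrCl = (140 − 59) × 72.3 / (72 × 0.65) = 5856.3 / 46.80 ≈ 125.1 mL/min
CrCl ≈ 125 mL/min.
vilazumab: ≥ 85 mL/min → 100% of 750 mg = 750 mg.
daraciclib: ≥ 80 mL/min → 100% of 750 mg = 750 mg.
Total = 750 + 750 = 1500 mg.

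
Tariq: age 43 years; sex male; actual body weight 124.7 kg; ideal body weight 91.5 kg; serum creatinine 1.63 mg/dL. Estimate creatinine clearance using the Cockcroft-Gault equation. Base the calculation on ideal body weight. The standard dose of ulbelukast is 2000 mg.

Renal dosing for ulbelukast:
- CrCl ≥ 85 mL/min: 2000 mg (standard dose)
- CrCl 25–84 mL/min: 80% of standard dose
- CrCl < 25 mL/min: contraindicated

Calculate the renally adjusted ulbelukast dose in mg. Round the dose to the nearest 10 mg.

CrCl = (140 − 43) × 91.5 / (72 × 1.63) = 8875.5 / 117.36 ≈ 75.6 mL/min
CrCl ≈ 76 mL/min → bracket 25–84 mL/min.
80% of 2000 mg = 1600 mg

1600 mg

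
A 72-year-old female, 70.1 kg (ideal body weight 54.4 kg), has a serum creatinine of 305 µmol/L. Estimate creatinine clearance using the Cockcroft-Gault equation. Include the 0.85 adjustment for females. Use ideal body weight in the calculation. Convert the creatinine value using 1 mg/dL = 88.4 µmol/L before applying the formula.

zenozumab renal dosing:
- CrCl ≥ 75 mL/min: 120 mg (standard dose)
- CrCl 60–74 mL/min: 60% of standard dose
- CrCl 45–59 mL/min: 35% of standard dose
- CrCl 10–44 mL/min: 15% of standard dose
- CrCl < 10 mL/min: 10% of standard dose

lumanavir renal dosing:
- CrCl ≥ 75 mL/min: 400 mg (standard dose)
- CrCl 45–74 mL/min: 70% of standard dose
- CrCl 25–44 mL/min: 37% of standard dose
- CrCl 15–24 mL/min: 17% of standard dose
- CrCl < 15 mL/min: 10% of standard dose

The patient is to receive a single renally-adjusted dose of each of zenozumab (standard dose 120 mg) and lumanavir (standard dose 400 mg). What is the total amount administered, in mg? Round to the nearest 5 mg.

60 mg

SCr = 305 / 88.4 = 3.45 mg/dL
CrCl = (140 − 72) × 54.4 / (72 × 3.45) × 0.85 = 3699.2 / 248.40 × 0.85 ≈ 12.7 mL/min
CrCl ≈ 13 mL/min.
zenozumab: 10–44 mL/min → 15% of 120 mg = 18 mg.
lumanavir: < 15 mL/min → 10% of 400 mg = 40 mg.
Total = 18 + 40 = 58 mg.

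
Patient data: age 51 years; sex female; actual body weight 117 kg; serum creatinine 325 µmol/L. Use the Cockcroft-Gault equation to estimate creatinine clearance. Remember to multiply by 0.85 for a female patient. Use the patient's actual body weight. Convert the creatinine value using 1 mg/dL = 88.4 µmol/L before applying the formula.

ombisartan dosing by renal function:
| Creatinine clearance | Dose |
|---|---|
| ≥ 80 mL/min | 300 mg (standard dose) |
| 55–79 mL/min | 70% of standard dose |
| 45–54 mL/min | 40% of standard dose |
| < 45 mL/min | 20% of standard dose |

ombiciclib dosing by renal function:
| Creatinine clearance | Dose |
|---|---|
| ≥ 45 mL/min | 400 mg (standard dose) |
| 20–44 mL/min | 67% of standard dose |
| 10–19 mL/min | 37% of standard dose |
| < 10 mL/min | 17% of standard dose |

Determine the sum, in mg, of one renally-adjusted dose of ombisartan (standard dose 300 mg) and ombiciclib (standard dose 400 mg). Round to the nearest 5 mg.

330 mg

SCr = 325 / 88.4 = 3.676 mg/dL
CrCl = (140 − 51) × 117 / (72 × 3.676) × 0.85 = 10413.0 / 264.67 × 0.85 ≈ 33.4 mL/min
CrCl ≈ 33 mL/min.
ombisartan: < 45 mL/min → 20% of 300 mg = 60 mg.
ombiciclib: 20–44 mL/min → 67% of 400 mg = 268 mg.
Total = 60 + 268 = 328 mg.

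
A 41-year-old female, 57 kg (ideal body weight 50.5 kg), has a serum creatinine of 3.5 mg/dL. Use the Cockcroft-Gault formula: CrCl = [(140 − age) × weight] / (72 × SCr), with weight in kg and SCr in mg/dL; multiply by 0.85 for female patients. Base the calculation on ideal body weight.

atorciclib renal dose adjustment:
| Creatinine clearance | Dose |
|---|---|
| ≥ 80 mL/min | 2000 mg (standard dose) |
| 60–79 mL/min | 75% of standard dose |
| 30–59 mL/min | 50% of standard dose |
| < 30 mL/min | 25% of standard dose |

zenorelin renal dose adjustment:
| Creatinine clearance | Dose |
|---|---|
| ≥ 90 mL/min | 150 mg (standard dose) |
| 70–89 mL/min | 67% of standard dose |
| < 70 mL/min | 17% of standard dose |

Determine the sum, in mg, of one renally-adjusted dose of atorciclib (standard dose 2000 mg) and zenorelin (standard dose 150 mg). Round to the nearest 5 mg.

CrCl = (140 − 41) × 50.5 / (72 × 3.5) × 0.85 = 4999.5 / 252.00 × 0.85 ≈ 16.9 mL/min
CrCl ≈ 17 mL/min.
atorciclib: < 30 mL/min → 25% of 2000 mg = 500 mg.
zenorelin: < 70 mL/min → 17% of 150 mg = 25.5 mg.
Total = 500 + 25.5 = 525.5 mg.

525 mg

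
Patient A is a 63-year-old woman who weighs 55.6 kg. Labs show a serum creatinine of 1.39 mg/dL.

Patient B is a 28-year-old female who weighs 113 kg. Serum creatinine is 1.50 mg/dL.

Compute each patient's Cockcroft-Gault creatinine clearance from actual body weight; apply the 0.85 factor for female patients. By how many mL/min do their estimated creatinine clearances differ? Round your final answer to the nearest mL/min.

63 mL/min

Patient A: CrCl = (140 − 63) × 55.6 / (72 × 1.39) × 0.85 = 4281.2 / 100.08 × 0.85 ≈ 36.4 mL/min
Patient B: CrCl = (140 − 28) × 113 / (72 × 1.5) × 0.85 = 12656.0 / 108.00 × 0.85 ≈ 99.6 mL/min
|36.4 − 99.6| = 63.2 mL/min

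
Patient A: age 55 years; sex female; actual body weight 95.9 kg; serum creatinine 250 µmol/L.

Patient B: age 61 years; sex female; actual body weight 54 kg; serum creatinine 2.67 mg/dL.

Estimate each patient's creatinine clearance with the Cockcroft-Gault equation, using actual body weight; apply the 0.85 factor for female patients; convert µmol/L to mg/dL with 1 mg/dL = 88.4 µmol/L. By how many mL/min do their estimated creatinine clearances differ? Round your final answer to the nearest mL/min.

Patient A: SCr = 250 / 88.4 = 2.828 mg/dL
Patient A: CrCl = (140 − 55) × 95.9 / (72 × 2.828) × 0.85 = 8151.5 / 203.62 × 0.85 ≈ 34.0 mL/min
Patient B: CrCl = (140 − 61) × 54 / (72 × 2.67) × 0.85 = 4266.0 / 192.24 × 0.85 ≈ 18.9 mL/min
|34.0 − 18.9| = 15.1 mL/min

15 mL/min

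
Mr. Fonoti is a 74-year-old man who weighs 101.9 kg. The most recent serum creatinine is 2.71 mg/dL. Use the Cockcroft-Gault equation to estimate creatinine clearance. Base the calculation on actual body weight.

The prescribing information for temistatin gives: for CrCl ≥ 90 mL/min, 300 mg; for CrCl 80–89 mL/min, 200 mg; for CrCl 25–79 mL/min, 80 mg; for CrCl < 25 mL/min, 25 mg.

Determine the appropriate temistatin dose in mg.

80 mg

CrCl = (140 − 74) × 101.9 / (72 × 2.71) = 6725.4 / 195.12 ≈ 34.5 mL/min
CrCl ≈ 34 mL/min → bracket 25–79 mL/min.
Dose for this bracket: 80 mg.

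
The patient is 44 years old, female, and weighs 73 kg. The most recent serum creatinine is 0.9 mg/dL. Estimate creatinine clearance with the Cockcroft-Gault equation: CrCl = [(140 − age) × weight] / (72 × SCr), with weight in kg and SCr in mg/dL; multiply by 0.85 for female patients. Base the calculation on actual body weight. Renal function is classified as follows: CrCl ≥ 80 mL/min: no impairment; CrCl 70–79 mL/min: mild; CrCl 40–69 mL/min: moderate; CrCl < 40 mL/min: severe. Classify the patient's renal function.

CrCl = (140 − 44) × 73 / (72 × 0.9) × 0.85 = 7008.0 / 64.80 × 0.85 ≈ 91.9 mL/min
92 mL/min falls in the 'no impairment' range.

no impairment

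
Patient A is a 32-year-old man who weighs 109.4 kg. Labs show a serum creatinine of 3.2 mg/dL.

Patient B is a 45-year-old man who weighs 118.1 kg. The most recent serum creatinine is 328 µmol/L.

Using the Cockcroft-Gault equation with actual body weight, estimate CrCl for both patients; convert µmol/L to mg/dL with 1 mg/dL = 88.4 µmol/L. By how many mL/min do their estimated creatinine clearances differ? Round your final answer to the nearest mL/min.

Patient A: CrCl = (140 − 32) × 109.4 / (72 × 3.2) = 11815.2 / 230.40 ≈ 51.3 mL/min
Patient B: SCr = 328 / 88.4 = 3.71 mg/dL
Patient B: CrCl = (140 − 45) × 118.1 / (72 × 3.71) = 11219.5 / 267.12 ≈ 42.0 mL/min
|51.3 − 42.0| = 9.3 mL/min

9 mL/min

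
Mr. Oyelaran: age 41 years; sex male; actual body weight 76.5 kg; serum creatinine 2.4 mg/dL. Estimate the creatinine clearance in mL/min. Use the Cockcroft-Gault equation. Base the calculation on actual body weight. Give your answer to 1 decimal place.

CrCl = (140 − 41) × 76.5 / (72 × 2.4) = 7573.5 / 172.80 ≈ 43.8 mL/min

43.8 mL/min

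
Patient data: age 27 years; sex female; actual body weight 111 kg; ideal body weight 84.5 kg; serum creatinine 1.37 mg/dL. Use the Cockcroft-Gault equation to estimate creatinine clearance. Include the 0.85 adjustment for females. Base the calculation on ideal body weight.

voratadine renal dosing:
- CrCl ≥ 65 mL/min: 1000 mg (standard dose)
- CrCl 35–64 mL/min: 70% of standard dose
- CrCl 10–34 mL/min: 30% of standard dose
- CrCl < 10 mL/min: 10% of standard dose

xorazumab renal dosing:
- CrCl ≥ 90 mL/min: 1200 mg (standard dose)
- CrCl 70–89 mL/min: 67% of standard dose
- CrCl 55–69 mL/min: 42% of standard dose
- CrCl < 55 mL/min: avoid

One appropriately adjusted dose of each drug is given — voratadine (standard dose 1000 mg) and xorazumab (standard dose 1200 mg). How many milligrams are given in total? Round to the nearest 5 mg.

1805 mg

CrCl = (140 − 27) × 84.5 / (72 × 1.37) × 0.85 = 9548.5 / 98.64 × 0.85 ≈ 82.3 mL/min
CrCl ≈ 82 mL/min.
voratadine: ≥ 65 mL/min → 100% of 1000 mg = 1000 mg.
xorazumab: 70–89 mL/min → 67% of 1200 mg = 804 mg.
Total = 1000 + 804 = 1804 mg.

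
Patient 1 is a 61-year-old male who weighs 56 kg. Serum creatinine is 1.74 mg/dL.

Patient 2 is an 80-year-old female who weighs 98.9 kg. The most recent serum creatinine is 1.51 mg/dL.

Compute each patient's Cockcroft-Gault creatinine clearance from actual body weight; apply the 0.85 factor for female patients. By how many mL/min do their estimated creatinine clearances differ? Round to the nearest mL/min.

11 mL/min

Patient 1: CrCl = (140 − 61) × 56 / (72 × 1.74) = 4424.0 / 125.28 ≈ 35.3 mL/min
Patient 2: CrCl = (140 − 80) × 98.9 / (72 × 1.51) × 0.85 = 5934.0 / 108.72 × 0.85 ≈ 46.4 mL/min
|35.3 − 46.4| = 11.1 mL/min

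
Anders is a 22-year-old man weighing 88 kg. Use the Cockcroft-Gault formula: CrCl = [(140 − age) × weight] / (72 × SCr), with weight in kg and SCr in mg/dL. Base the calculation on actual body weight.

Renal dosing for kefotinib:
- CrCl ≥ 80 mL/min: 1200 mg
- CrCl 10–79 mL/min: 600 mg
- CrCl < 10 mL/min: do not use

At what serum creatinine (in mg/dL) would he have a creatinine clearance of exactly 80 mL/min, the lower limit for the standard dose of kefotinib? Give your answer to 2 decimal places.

Standard dose requires CrCl ≥ 80 mL/min.
Set (140 − 22) × 88 / (72 × SCr) = 80
SCr = (140 − 22) × 88 / (72 × 80) = 1.803 mg/dL

1.80 mg/dL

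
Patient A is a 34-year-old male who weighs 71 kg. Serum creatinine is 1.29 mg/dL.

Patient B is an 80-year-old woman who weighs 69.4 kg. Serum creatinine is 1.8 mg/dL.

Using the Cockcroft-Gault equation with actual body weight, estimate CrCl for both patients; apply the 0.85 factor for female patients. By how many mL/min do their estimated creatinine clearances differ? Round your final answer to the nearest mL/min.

Patient A: CrCl = (140 − 34) × 71 / (72 × 1.29) = 7526.0 / 92.88 ≈ 81.0 mL/min
Patient B: CrCl = (140 − 80) × 69.4 / (72 × 1.8) × 0.85 = 4164.0 / 129.60 × 0.85 ≈ 27.3 mL/min
|81.0 − 27.3| = 53.7 mL/min

54 mL/min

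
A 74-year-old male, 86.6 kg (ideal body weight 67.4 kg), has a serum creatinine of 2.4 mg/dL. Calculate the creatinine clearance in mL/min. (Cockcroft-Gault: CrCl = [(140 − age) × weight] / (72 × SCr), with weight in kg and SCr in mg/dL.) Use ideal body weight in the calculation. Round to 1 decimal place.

CrCl = (140 − 74) × 67.4 / (72 × 2.4) = 4448.4 / 172.80 ≈ 25.7 mL/min

25.7 mL/min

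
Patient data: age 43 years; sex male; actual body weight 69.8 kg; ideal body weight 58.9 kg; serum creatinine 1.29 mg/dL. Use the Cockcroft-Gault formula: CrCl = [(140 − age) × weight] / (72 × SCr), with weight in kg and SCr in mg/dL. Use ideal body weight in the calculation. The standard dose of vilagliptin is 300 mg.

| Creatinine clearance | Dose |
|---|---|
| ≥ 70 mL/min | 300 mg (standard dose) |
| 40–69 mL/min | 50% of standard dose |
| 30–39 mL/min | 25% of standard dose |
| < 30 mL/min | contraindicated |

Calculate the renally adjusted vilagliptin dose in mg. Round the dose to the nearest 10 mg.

CrCl = (140 − 43) × 58.9 / (72 × 1.29) = 5713.3 / 92.88 ≈ 61.5 mL/min
CrCl ≈ 62 mL/min → bracket 40–69 mL/min.
50% of 300 mg = 150 mg

150 mg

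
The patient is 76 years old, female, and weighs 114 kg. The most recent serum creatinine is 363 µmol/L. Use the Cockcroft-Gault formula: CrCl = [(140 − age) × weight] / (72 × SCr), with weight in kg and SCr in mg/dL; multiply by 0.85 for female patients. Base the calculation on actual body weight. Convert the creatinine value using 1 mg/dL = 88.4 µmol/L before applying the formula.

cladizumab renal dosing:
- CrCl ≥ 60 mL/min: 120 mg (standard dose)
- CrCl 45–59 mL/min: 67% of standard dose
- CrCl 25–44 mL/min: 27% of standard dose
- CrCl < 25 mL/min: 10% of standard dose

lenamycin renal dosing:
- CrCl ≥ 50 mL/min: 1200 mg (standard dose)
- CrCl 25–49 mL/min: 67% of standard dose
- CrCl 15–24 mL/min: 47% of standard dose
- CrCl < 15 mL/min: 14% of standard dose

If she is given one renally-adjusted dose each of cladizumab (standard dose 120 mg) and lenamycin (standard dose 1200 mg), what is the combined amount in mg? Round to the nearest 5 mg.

575 mg

SCr = 363 / 88.4 = 4.106 mg/dL
CrCl = (140 − 76) × 114 / (72 × 4.106) × 0.85 = 7296.0 / 295.63 × 0.85 ≈ 21.0 mL/min
CrCl ≈ 21 mL/min.
cladizumab: < 25 mL/min → 10% of 120 mg = 12 mg.
lenamycin: 15–24 mL/min → 47% of 1200 mg = 564 mg.
Total = 12 + 564 = 576 mg.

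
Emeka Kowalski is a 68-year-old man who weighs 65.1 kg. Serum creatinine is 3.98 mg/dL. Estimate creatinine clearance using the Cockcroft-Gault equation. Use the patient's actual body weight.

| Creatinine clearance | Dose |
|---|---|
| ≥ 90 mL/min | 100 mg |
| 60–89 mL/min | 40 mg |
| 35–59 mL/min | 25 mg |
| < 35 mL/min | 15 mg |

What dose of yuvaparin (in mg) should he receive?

CrCl = (140 − 68) × 65.1 / (72 × 3.98) = 4687.2 / 286.56 ≈ 16.4 mL/min
CrCl ≈ 16 mL/min → bracket < 35 mL/min.
Dose for this bracket: 15 mg.

15 mg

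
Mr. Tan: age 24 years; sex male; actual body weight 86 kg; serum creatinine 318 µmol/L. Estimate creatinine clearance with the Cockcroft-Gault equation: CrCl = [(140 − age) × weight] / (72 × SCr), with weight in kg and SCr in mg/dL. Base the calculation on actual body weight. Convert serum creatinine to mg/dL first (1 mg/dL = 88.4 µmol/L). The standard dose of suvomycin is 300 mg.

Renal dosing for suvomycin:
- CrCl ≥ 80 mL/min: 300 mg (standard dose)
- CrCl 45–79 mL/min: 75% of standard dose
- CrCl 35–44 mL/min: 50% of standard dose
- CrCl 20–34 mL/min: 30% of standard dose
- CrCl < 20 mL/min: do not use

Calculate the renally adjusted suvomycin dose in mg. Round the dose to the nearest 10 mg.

150 mg

SCr = 318 / 88.4 = 3.597 mg/dL
CrCl = (140 − 24) × 86 / (72 × 3.597) = 9976.0 / 258.98 ≈ 38.5 mL/min
CrCl ≈ 39 mL/min → bracket 35–44 mL/min.
50% of 300 mg = 150 mg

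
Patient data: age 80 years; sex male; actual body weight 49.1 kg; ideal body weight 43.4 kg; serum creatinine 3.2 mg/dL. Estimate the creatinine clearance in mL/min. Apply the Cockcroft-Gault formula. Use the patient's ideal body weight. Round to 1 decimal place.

11.3 mL/min

CrCl = (140 − 80) × 43.4 / (72 × 3.2) = 2604.0 / 230.40 ≈ 11.3 mL/min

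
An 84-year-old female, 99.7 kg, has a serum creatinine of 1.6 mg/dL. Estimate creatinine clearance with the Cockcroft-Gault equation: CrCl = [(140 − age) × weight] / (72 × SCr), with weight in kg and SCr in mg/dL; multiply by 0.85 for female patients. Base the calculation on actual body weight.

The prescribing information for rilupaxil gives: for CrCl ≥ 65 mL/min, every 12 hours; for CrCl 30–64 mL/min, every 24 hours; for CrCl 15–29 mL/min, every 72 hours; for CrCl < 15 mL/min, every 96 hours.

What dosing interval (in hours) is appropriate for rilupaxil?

every 24 hours

CrCl = (140 − 84) × 99.7 / (72 × 1.6) × 0.85 = 5583.2 / 115.20 × 0.85 ≈ 41.2 mL/min
CrCl ≈ 41 mL/min → bracket 30–64 mL/min → every 24 hours.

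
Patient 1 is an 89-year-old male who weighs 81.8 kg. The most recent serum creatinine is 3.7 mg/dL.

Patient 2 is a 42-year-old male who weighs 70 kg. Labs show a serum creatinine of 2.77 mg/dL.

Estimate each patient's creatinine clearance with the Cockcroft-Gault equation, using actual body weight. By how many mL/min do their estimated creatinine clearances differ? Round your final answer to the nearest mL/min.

Patient 1: CrCl = (140 − 89) × 81.8 / (72 × 3.7) = 4171.8 / 266.40 ≈ 15.7 mL/min
Patient 2: CrCl = (140 − 42) × 70 / (72 × 2.77) = 6860.0 / 199.44 ≈ 34.4 mL/min
|15.7 − 34.4| = 18.7 mL/min

19 mL/min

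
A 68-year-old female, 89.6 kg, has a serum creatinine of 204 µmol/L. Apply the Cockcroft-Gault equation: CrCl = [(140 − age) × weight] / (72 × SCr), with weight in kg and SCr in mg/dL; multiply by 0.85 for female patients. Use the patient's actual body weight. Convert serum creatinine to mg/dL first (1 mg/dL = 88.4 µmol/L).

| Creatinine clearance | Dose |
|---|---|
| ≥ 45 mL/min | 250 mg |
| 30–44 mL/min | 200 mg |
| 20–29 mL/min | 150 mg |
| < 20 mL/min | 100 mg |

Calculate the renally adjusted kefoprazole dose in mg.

SCr = 204 / 88.4 = 2.308 mg/dL
CrCl = (140 − 68) × 89.6 / (72 × 2.308) × 0.85 = 6451.2 / 166.18 × 0.85 ≈ 33.0 mL/min
CrCl ≈ 33 mL/min → bracket 30–44 mL/min.
Dose for this bracket: 200 mg.

200 mg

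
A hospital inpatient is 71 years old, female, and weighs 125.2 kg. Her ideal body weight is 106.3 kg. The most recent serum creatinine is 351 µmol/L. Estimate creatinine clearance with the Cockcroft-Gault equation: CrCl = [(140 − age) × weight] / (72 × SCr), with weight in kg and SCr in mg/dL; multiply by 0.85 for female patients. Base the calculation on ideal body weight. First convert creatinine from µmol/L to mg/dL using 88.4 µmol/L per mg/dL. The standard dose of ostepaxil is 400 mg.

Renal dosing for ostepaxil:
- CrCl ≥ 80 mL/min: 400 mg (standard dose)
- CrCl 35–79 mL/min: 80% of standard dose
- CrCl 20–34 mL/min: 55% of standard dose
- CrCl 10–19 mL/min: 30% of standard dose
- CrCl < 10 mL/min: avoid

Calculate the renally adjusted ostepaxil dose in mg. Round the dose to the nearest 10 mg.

220 mg

SCr = 351 / 88.4 = 3.971 mg/dL
CrCl = (140 − 71) × 106.3 / (72 × 3.971) × 0.85 = 7334.7 / 285.91 × 0.85 ≈ 21.8 mL/min
CrCl ≈ 22 mL/min → bracket 20–34 mL/min.
55% of 400 mg = 220 mg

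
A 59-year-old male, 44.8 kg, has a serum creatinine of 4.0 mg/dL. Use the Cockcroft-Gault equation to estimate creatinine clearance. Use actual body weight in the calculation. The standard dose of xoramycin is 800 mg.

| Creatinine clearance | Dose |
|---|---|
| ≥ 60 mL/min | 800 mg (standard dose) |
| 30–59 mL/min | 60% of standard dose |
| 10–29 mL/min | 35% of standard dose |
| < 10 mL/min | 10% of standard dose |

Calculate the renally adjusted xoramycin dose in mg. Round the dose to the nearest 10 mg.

CrCl = (140 − 59) × 44.8 / (72 × 4) = 3628.8 / 288.00 ≈ 12.6 mL/min
CrCl ≈ 13 mL/min → bracket 10–29 mL/min.
35% of 800 mg = 280 mg

280 mg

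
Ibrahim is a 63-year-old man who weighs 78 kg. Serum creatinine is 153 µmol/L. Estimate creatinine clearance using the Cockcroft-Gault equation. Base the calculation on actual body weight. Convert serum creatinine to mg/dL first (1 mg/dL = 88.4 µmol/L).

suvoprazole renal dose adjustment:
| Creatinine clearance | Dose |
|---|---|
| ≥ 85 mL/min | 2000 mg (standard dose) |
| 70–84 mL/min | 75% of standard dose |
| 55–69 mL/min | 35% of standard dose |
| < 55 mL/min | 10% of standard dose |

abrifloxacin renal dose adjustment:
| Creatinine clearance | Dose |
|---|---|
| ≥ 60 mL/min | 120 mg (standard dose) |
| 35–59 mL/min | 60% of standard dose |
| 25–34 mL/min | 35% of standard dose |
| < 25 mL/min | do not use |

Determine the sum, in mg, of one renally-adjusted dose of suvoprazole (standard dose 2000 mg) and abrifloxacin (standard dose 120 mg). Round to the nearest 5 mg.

SCr = 153 / 88.4 = 1.731 mg/dL
CrCl = (140 − 63) × 78 / (72 × 1.731) = 6006.0 / 124.63 ≈ 48.2 mL/min
CrCl ≈ 48 mL/min.
suvoprazole: < 55 mL/min → 10% of 2000 mg = 200 mg.
abrifloxacin: 35–59 mL/min → 60% of 120 mg = 72 mg.
Total = 200 + 72 = 272 mg.

270 mg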